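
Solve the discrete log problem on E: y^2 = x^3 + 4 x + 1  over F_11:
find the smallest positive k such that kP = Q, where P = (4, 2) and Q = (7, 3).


Enumerate multiples of P until we hit Q = (7, 3):
  1P = (4, 2)
  2P = (7, 3)
Match found at i = 2.

k = 2


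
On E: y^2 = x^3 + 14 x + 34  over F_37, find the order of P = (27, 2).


Compute successive multiples of P until we hit O:
  1P = (27, 2)
  2P = (31, 17)
  3P = (0, 16)
  4P = (9, 1)
  5P = (5, 28)
  6P = (33, 32)
  7P = (2, 12)
  8P = (20, 10)
  ... (continuing to 17P)
  17P = O

ord(P) = 17


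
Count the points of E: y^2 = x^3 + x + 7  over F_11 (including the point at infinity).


For each x in F_11, count y with y^2 = x^3 + 1 x + 7 mod 11:
  x = 1: RHS = 9, y in [3, 8]  -> 2 point(s)
  x = 3: RHS = 4, y in [2, 9]  -> 2 point(s)
  x = 4: RHS = 9, y in [3, 8]  -> 2 point(s)
  x = 5: RHS = 5, y in [4, 7]  -> 2 point(s)
  x = 6: RHS = 9, y in [3, 8]  -> 2 point(s)
  x = 7: RHS = 5, y in [4, 7]  -> 2 point(s)
  x = 10: RHS = 5, y in [4, 7]  -> 2 point(s)
Affine points: 14. Add the point at infinity: total = 15.

#E(F_11) = 15


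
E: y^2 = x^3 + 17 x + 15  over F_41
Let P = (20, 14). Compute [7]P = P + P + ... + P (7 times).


k = 7 = 111_2 (binary, LSB first: 111)
Double-and-add from P = (20, 14):
  bit 0 = 1: acc = O + (20, 14) = (20, 14)
  bit 1 = 1: acc = (20, 14) + (2, 4) = (35, 5)
  bit 2 = 1: acc = (35, 5) + (29, 16) = (2, 37)

7P = (2, 37)


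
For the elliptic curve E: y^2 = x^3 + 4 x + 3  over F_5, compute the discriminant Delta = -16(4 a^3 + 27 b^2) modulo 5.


4 a^3 + 27 b^2 = 4*4^3 + 27*3^2 = 256 + 243 = 499
Delta = -16 * (499) = -7984
Delta mod 5 = 1

Delta = 1 (mod 5)


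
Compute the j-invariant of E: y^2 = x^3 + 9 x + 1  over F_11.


Delta = -16(4 a^3 + 27 b^2) mod 11 = 3
-1728 * (4 a)^3 = -1728 * (4*9)^3 mod 11 = 6
j = 6 * 3^(-1) mod 11 = 2

j = 2 (mod 11)


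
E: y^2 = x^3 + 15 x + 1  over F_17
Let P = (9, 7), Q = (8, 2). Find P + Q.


P != Q, so use the chord formula.
s = (y2 - y1) / (x2 - x1) = (12) / (16) mod 17 = 5
x3 = s^2 - x1 - x2 mod 17 = 5^2 - 9 - 8 = 8
y3 = s (x1 - x3) - y1 mod 17 = 5 * (9 - 8) - 7 = 15

P + Q = (8, 15)


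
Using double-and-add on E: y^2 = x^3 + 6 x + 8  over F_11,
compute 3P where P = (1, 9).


k = 3 = 11_2 (binary, LSB first: 11)
Double-and-add from P = (1, 9):
  bit 0 = 1: acc = O + (1, 9) = (1, 9)
  bit 1 = 1: acc = (1, 9) + (1, 2) = O

3P = O


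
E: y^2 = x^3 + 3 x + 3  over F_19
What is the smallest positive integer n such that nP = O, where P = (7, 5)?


Compute successive multiples of P until we hit O:
  1P = (7, 5)
  2P = (2, 13)
  3P = (8, 8)
  4P = (13, 15)
  5P = (6, 3)
  6P = (10, 8)
  7P = (3, 18)
  8P = (16, 10)
  ... (continuing to 20P)
  20P = O

ord(P) = 20


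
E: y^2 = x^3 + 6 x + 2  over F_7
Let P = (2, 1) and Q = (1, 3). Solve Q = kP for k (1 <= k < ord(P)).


Enumerate multiples of P until we hit Q = (1, 3):
  1P = (2, 1)
  2P = (0, 3)
  3P = (6, 3)
  4P = (1, 3)
Match found at i = 4.

k = 4


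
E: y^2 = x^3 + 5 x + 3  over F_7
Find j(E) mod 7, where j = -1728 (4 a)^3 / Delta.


Delta = -16(4 a^3 + 27 b^2) mod 7 = 5
-1728 * (4 a)^3 = -1728 * (4*5)^3 mod 7 = 6
j = 6 * 5^(-1) mod 7 = 4

j = 4 (mod 7)


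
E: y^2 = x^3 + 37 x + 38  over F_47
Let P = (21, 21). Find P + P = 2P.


Doubling: s = (3 x1^2 + a) / (2 y1)
s = (3*21^2 + 37) / (2*21) mod 47 = 10
x3 = s^2 - 2 x1 mod 47 = 10^2 - 2*21 = 11
y3 = s (x1 - x3) - y1 mod 47 = 10 * (21 - 11) - 21 = 32

2P = (11, 32)


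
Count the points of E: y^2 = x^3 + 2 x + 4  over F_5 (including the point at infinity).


For each x in F_5, count y with y^2 = x^3 + 2 x + 4 mod 5:
  x = 0: RHS = 4, y in [2, 3]  -> 2 point(s)
  x = 2: RHS = 1, y in [1, 4]  -> 2 point(s)
  x = 4: RHS = 1, y in [1, 4]  -> 2 point(s)
Affine points: 6. Add the point at infinity: total = 7.

#E(F_5) = 7


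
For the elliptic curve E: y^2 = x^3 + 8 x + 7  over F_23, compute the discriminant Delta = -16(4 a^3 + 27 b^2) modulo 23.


4 a^3 + 27 b^2 = 4*8^3 + 27*7^2 = 2048 + 1323 = 3371
Delta = -16 * (3371) = -53936
Delta mod 23 = 22

Delta = 22 (mod 23)


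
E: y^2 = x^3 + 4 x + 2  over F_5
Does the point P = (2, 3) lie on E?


Check whether y^2 = x^3 + 4 x + 2 (mod 5) for (x, y) = (2, 3).
LHS: y^2 = 3^2 mod 5 = 4
RHS: x^3 + 4 x + 2 = 2^3 + 4*2 + 2 mod 5 = 3
LHS != RHS

No, not on the curve


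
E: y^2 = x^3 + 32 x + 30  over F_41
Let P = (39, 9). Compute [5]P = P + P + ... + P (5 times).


k = 5 = 101_2 (binary, LSB first: 101)
Double-and-add from P = (39, 9):
  bit 0 = 1: acc = O + (39, 9) = (39, 9)
  bit 1 = 0: acc unchanged = (39, 9)
  bit 2 = 1: acc = (39, 9) + (12, 25) = (39, 32)

5P = (39, 32)


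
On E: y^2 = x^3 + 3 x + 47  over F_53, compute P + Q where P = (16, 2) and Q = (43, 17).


P != Q, so use the chord formula.
s = (y2 - y1) / (x2 - x1) = (15) / (27) mod 53 = 30
x3 = s^2 - x1 - x2 mod 53 = 30^2 - 16 - 43 = 46
y3 = s (x1 - x3) - y1 mod 53 = 30 * (16 - 46) - 2 = 52

P + Q = (46, 52)


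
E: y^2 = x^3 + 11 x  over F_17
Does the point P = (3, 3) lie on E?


Check whether y^2 = x^3 + 11 x + 0 (mod 17) for (x, y) = (3, 3).
LHS: y^2 = 3^2 mod 17 = 9
RHS: x^3 + 11 x + 0 = 3^3 + 11*3 + 0 mod 17 = 9
LHS = RHS

Yes, on the curve


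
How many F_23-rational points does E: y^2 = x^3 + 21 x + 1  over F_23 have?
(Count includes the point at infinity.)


For each x in F_23, count y with y^2 = x^3 + 21 x + 1 mod 23:
  x = 0: RHS = 1, y in [1, 22]  -> 2 point(s)
  x = 1: RHS = 0, y in [0]  -> 1 point(s)
  x = 5: RHS = 1, y in [1, 22]  -> 2 point(s)
  x = 7: RHS = 8, y in [10, 13]  -> 2 point(s)
  x = 12: RHS = 3, y in [7, 16]  -> 2 point(s)
  x = 14: RHS = 3, y in [7, 16]  -> 2 point(s)
  x = 17: RHS = 4, y in [2, 21]  -> 2 point(s)
  x = 18: RHS = 1, y in [1, 22]  -> 2 point(s)
  x = 20: RHS = 3, y in [7, 16]  -> 2 point(s)
  x = 22: RHS = 2, y in [5, 18]  -> 2 point(s)
Affine points: 19. Add the point at infinity: total = 20.

#E(F_23) = 20


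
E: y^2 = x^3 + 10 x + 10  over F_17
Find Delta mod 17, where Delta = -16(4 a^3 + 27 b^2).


4 a^3 + 27 b^2 = 4*10^3 + 27*10^2 = 4000 + 2700 = 6700
Delta = -16 * (6700) = -107200
Delta mod 17 = 2

Delta = 2 (mod 17)


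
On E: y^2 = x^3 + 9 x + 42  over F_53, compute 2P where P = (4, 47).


Doubling: s = (3 x1^2 + a) / (2 y1)
s = (3*4^2 + 9) / (2*47) mod 53 = 35
x3 = s^2 - 2 x1 mod 53 = 35^2 - 2*4 = 51
y3 = s (x1 - x3) - y1 mod 53 = 35 * (4 - 51) - 47 = 4

2P = (51, 4)


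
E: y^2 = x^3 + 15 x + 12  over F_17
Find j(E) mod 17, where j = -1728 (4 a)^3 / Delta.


Delta = -16(4 a^3 + 27 b^2) mod 17 = 14
-1728 * (4 a)^3 = -1728 * (4*15)^3 mod 17 = 5
j = 5 * 14^(-1) mod 17 = 4

j = 4 (mod 17)


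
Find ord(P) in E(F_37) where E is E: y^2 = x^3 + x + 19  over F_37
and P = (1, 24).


Compute successive multiples of P until we hit O:
  1P = (1, 24)
  2P = (7, 31)
  3P = (17, 19)
  4P = (23, 6)
  5P = (10, 17)
  6P = (33, 5)
  7P = (13, 34)
  8P = (35, 34)
  ... (continuing to 34P)
  34P = O

ord(P) = 34


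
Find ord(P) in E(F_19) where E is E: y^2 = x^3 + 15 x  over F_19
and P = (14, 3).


Compute successive multiples of P until we hit O:
  1P = (14, 3)
  2P = (7, 7)
  3P = (15, 3)
  4P = (9, 16)
  5P = (2, 0)
  6P = (9, 3)
  7P = (15, 16)
  8P = (7, 12)
  ... (continuing to 10P)
  10P = O

ord(P) = 10


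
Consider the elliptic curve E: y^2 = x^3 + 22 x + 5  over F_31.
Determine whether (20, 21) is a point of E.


Check whether y^2 = x^3 + 22 x + 5 (mod 31) for (x, y) = (20, 21).
LHS: y^2 = 21^2 mod 31 = 7
RHS: x^3 + 22 x + 5 = 20^3 + 22*20 + 5 mod 31 = 13
LHS != RHS

No, not on the curve


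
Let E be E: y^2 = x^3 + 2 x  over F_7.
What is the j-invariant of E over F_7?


Delta = -16(4 a^3 + 27 b^2) mod 7 = 6
-1728 * (4 a)^3 = -1728 * (4*2)^3 mod 7 = 1
j = 1 * 6^(-1) mod 7 = 6

j = 6 (mod 7)


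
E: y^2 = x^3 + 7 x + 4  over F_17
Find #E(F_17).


For each x in F_17, count y with y^2 = x^3 + 7 x + 4 mod 17:
  x = 0: RHS = 4, y in [2, 15]  -> 2 point(s)
  x = 2: RHS = 9, y in [3, 14]  -> 2 point(s)
  x = 3: RHS = 1, y in [1, 16]  -> 2 point(s)
  x = 11: RHS = 1, y in [1, 16]  -> 2 point(s)
  x = 15: RHS = 16, y in [4, 13]  -> 2 point(s)
  x = 16: RHS = 13, y in [8, 9]  -> 2 point(s)
Affine points: 12. Add the point at infinity: total = 13.

#E(F_17) = 13


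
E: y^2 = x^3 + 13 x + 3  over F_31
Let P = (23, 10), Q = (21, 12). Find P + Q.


P != Q, so use the chord formula.
s = (y2 - y1) / (x2 - x1) = (2) / (29) mod 31 = 30
x3 = s^2 - x1 - x2 mod 31 = 30^2 - 23 - 21 = 19
y3 = s (x1 - x3) - y1 mod 31 = 30 * (23 - 19) - 10 = 17

P + Q = (19, 17)


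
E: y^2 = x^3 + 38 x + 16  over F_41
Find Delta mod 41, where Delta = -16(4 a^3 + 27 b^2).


4 a^3 + 27 b^2 = 4*38^3 + 27*16^2 = 219488 + 6912 = 226400
Delta = -16 * (226400) = -3622400
Delta mod 41 = 32

Delta = 32 (mod 41)


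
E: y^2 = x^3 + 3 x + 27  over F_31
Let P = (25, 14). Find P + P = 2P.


Doubling: s = (3 x1^2 + a) / (2 y1)
s = (3*25^2 + 3) / (2*14) mod 31 = 25
x3 = s^2 - 2 x1 mod 31 = 25^2 - 2*25 = 17
y3 = s (x1 - x3) - y1 mod 31 = 25 * (25 - 17) - 14 = 0

2P = (17, 0)


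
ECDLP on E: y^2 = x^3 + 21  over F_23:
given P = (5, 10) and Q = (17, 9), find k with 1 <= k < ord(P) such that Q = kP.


Enumerate multiples of P until we hit Q = (17, 9):
  1P = (5, 10)
  2P = (17, 14)
  3P = (19, 16)
  4P = (2, 11)
  5P = (11, 15)
  6P = (16, 0)
  7P = (11, 8)
  8P = (2, 12)
  9P = (19, 7)
  10P = (17, 9)
Match found at i = 10.

k = 10


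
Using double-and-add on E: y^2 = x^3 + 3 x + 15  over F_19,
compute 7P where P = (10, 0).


k = 7 = 111_2 (binary, LSB first: 111)
Double-and-add from P = (10, 0):
  bit 0 = 1: acc = O + (10, 0) = (10, 0)
  bit 1 = 1: acc = (10, 0) + O = (10, 0)
  bit 2 = 1: acc = (10, 0) + O = (10, 0)

7P = (10, 0)


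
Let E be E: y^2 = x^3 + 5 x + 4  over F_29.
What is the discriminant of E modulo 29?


4 a^3 + 27 b^2 = 4*5^3 + 27*4^2 = 500 + 432 = 932
Delta = -16 * (932) = -14912
Delta mod 29 = 23

Delta = 23 (mod 29)


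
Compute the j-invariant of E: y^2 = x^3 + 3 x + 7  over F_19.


Delta = -16(4 a^3 + 27 b^2) mod 19 = 18
-1728 * (4 a)^3 = -1728 * (4*3)^3 mod 19 = 18
j = 18 * 18^(-1) mod 19 = 1

j = 1 (mod 19)


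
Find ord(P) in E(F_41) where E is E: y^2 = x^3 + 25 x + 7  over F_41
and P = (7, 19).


Compute successive multiples of P until we hit O:
  1P = (7, 19)
  2P = (25, 29)
  3P = (25, 12)
  4P = (7, 22)
  5P = O

ord(P) = 5


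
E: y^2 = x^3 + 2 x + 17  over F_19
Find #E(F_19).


For each x in F_19, count y with y^2 = x^3 + 2 x + 17 mod 19:
  x = 0: RHS = 17, y in [6, 13]  -> 2 point(s)
  x = 1: RHS = 1, y in [1, 18]  -> 2 point(s)
  x = 5: RHS = 0, y in [0]  -> 1 point(s)
  x = 6: RHS = 17, y in [6, 13]  -> 2 point(s)
  x = 9: RHS = 4, y in [2, 17]  -> 2 point(s)
  x = 10: RHS = 11, y in [7, 12]  -> 2 point(s)
  x = 13: RHS = 17, y in [6, 13]  -> 2 point(s)
  x = 17: RHS = 5, y in [9, 10]  -> 2 point(s)
Affine points: 15. Add the point at infinity: total = 16.

#E(F_19) = 16


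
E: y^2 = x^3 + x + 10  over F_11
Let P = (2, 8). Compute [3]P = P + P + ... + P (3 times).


k = 3 = 11_2 (binary, LSB first: 11)
Double-and-add from P = (2, 8):
  bit 0 = 1: acc = O + (2, 8) = (2, 8)
  bit 1 = 1: acc = (2, 8) + (1, 10) = (1, 1)

3P = (1, 1)


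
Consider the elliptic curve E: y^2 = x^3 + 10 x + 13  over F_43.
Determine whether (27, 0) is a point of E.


Check whether y^2 = x^3 + 10 x + 13 (mod 43) for (x, y) = (27, 0).
LHS: y^2 = 0^2 mod 43 = 0
RHS: x^3 + 10 x + 13 = 27^3 + 10*27 + 13 mod 43 = 14
LHS != RHS

No, not on the curve


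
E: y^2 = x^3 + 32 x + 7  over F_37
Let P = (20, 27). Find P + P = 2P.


Doubling: s = (3 x1^2 + a) / (2 y1)
s = (3*20^2 + 32) / (2*27) mod 37 = 5
x3 = s^2 - 2 x1 mod 37 = 5^2 - 2*20 = 22
y3 = s (x1 - x3) - y1 mod 37 = 5 * (20 - 22) - 27 = 0

2P = (22, 0)


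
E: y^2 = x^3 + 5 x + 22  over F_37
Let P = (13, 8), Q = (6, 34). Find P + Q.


P != Q, so use the chord formula.
s = (y2 - y1) / (x2 - x1) = (26) / (30) mod 37 = 28
x3 = s^2 - x1 - x2 mod 37 = 28^2 - 13 - 6 = 25
y3 = s (x1 - x3) - y1 mod 37 = 28 * (13 - 25) - 8 = 26

P + Q = (25, 26)


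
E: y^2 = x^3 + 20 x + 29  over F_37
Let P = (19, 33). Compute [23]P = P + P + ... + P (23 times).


k = 23 = 10111_2 (binary, LSB first: 11101)
Double-and-add from P = (19, 33):
  bit 0 = 1: acc = O + (19, 33) = (19, 33)
  bit 1 = 1: acc = (19, 33) + (20, 17) = (32, 27)
  bit 2 = 1: acc = (32, 27) + (30, 29) = (13, 28)
  bit 3 = 0: acc unchanged = (13, 28)
  bit 4 = 1: acc = (13, 28) + (4, 32) = (17, 19)

23P = (17, 19)


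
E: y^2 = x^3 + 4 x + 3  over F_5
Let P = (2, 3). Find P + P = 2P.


Doubling: s = (3 x1^2 + a) / (2 y1)
s = (3*2^2 + 4) / (2*3) mod 5 = 1
x3 = s^2 - 2 x1 mod 5 = 1^2 - 2*2 = 2
y3 = s (x1 - x3) - y1 mod 5 = 1 * (2 - 2) - 3 = 2

2P = (2, 2)


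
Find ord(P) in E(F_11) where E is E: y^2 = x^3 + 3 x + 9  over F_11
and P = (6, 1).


Compute successive multiples of P until we hit O:
  1P = (6, 1)
  2P = (2, 1)
  3P = (3, 10)
  4P = (0, 3)
  5P = (10, 4)
  6P = (10, 7)
  7P = (0, 8)
  8P = (3, 1)
  ... (continuing to 11P)
  11P = O

ord(P) = 11


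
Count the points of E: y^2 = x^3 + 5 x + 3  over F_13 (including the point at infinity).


For each x in F_13, count y with y^2 = x^3 + 5 x + 3 mod 13:
  x = 0: RHS = 3, y in [4, 9]  -> 2 point(s)
  x = 1: RHS = 9, y in [3, 10]  -> 2 point(s)
  x = 4: RHS = 9, y in [3, 10]  -> 2 point(s)
  x = 5: RHS = 10, y in [6, 7]  -> 2 point(s)
  x = 7: RHS = 4, y in [2, 11]  -> 2 point(s)
  x = 8: RHS = 9, y in [3, 10]  -> 2 point(s)
  x = 9: RHS = 10, y in [6, 7]  -> 2 point(s)
  x = 10: RHS = 0, y in [0]  -> 1 point(s)
  x = 12: RHS = 10, y in [6, 7]  -> 2 point(s)
Affine points: 17. Add the point at infinity: total = 18.

#E(F_13) = 18


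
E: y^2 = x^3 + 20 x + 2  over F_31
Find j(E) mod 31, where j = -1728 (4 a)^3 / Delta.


Delta = -16(4 a^3 + 27 b^2) mod 31 = 4
-1728 * (4 a)^3 = -1728 * (4*20)^3 mod 31 = 1
j = 1 * 4^(-1) mod 31 = 8

j = 8 (mod 31)


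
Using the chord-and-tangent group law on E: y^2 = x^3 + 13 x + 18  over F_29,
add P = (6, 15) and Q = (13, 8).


P != Q, so use the chord formula.
s = (y2 - y1) / (x2 - x1) = (22) / (7) mod 29 = 28
x3 = s^2 - x1 - x2 mod 29 = 28^2 - 6 - 13 = 11
y3 = s (x1 - x3) - y1 mod 29 = 28 * (6 - 11) - 15 = 19

P + Q = (11, 19)


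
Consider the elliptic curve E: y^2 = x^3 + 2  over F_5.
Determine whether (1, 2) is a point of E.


Check whether y^2 = x^3 + 0 x + 2 (mod 5) for (x, y) = (1, 2).
LHS: y^2 = 2^2 mod 5 = 4
RHS: x^3 + 0 x + 2 = 1^3 + 0*1 + 2 mod 5 = 3
LHS != RHS

No, not on the curve


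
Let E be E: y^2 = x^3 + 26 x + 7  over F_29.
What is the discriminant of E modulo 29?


4 a^3 + 27 b^2 = 4*26^3 + 27*7^2 = 70304 + 1323 = 71627
Delta = -16 * (71627) = -1146032
Delta mod 29 = 19

Delta = 19 (mod 29)


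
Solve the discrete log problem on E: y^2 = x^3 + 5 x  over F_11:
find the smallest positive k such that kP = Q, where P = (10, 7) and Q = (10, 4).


Enumerate multiples of P until we hit Q = (10, 4):
  1P = (10, 7)
  2P = (3, 8)
  3P = (7, 2)
  4P = (9, 2)
  5P = (6, 2)
  6P = (0, 0)
  7P = (6, 9)
  8P = (9, 9)
  9P = (7, 9)
  10P = (3, 3)
  11P = (10, 4)
Match found at i = 11.

k = 11


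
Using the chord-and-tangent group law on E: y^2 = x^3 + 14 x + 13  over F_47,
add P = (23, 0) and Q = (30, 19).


P != Q, so use the chord formula.
s = (y2 - y1) / (x2 - x1) = (19) / (7) mod 47 = 43
x3 = s^2 - x1 - x2 mod 47 = 43^2 - 23 - 30 = 10
y3 = s (x1 - x3) - y1 mod 47 = 43 * (23 - 10) - 0 = 42

P + Q = (10, 42)


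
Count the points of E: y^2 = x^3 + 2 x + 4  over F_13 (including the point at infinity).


For each x in F_13, count y with y^2 = x^3 + 2 x + 4 mod 13:
  x = 0: RHS = 4, y in [2, 11]  -> 2 point(s)
  x = 2: RHS = 3, y in [4, 9]  -> 2 point(s)
  x = 5: RHS = 9, y in [3, 10]  -> 2 point(s)
  x = 7: RHS = 10, y in [6, 7]  -> 2 point(s)
  x = 8: RHS = 12, y in [5, 8]  -> 2 point(s)
  x = 9: RHS = 10, y in [6, 7]  -> 2 point(s)
  x = 10: RHS = 10, y in [6, 7]  -> 2 point(s)
  x = 12: RHS = 1, y in [1, 12]  -> 2 point(s)
Affine points: 16. Add the point at infinity: total = 17.

#E(F_13) = 17


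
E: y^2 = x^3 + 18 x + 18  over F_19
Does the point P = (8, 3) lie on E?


Check whether y^2 = x^3 + 18 x + 18 (mod 19) for (x, y) = (8, 3).
LHS: y^2 = 3^2 mod 19 = 9
RHS: x^3 + 18 x + 18 = 8^3 + 18*8 + 18 mod 19 = 9
LHS = RHS

Yes, on the curve


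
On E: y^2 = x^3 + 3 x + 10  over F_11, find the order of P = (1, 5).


Compute successive multiples of P until we hit O:
  1P = (1, 5)
  2P = (1, 6)
  3P = O

ord(P) = 3


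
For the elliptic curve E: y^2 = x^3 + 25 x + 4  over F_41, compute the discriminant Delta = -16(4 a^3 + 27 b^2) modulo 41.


4 a^3 + 27 b^2 = 4*25^3 + 27*4^2 = 62500 + 432 = 62932
Delta = -16 * (62932) = -1006912
Delta mod 41 = 7

Delta = 7 (mod 41)


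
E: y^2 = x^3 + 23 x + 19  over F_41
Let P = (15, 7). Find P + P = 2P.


Doubling: s = (3 x1^2 + a) / (2 y1)
s = (3*15^2 + 23) / (2*7) mod 41 = 3
x3 = s^2 - 2 x1 mod 41 = 3^2 - 2*15 = 20
y3 = s (x1 - x3) - y1 mod 41 = 3 * (15 - 20) - 7 = 19

2P = (20, 19)


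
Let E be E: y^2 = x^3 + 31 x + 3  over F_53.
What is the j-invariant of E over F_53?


Delta = -16(4 a^3 + 27 b^2) mod 53 = 32
-1728 * (4 a)^3 = -1728 * (4*31)^3 mod 53 = 42
j = 42 * 32^(-1) mod 53 = 51

j = 51 (mod 53)


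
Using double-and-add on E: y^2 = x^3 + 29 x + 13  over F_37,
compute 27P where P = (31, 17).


k = 27 = 11011_2 (binary, LSB first: 11011)
Double-and-add from P = (31, 17):
  bit 0 = 1: acc = O + (31, 17) = (31, 17)
  bit 1 = 1: acc = (31, 17) + (9, 2) = (35, 24)
  bit 2 = 0: acc unchanged = (35, 24)
  bit 3 = 1: acc = (35, 24) + (26, 19) = (6, 25)
  bit 4 = 1: acc = (6, 25) + (25, 3) = (18, 22)

27P = (18, 22)


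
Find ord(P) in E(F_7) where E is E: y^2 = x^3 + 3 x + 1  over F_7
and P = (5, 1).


Compute successive multiples of P until we hit O:
  1P = (5, 1)
  2P = (6, 2)
  3P = (4, 0)
  4P = (6, 5)
  5P = (5, 6)
  6P = O

ord(P) = 6


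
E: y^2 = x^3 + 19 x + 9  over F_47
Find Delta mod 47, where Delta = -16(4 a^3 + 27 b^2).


4 a^3 + 27 b^2 = 4*19^3 + 27*9^2 = 27436 + 2187 = 29623
Delta = -16 * (29623) = -473968
Delta mod 47 = 27

Delta = 27 (mod 47)


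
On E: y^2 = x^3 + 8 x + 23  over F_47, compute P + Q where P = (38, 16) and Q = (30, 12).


P != Q, so use the chord formula.
s = (y2 - y1) / (x2 - x1) = (43) / (39) mod 47 = 24
x3 = s^2 - x1 - x2 mod 47 = 24^2 - 38 - 30 = 38
y3 = s (x1 - x3) - y1 mod 47 = 24 * (38 - 38) - 16 = 31

P + Q = (38, 31)


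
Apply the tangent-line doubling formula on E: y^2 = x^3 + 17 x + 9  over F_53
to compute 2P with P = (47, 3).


Doubling: s = (3 x1^2 + a) / (2 y1)
s = (3*47^2 + 17) / (2*3) mod 53 = 12
x3 = s^2 - 2 x1 mod 53 = 12^2 - 2*47 = 50
y3 = s (x1 - x3) - y1 mod 53 = 12 * (47 - 50) - 3 = 14

2P = (50, 14)


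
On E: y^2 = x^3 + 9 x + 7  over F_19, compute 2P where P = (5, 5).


k = 2 = 10_2 (binary, LSB first: 01)
Double-and-add from P = (5, 5):
  bit 0 = 0: acc unchanged = O
  bit 1 = 1: acc = O + (18, 15) = (18, 15)

2P = (18, 15)


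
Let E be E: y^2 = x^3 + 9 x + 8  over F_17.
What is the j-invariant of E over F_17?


Delta = -16(4 a^3 + 27 b^2) mod 17 = 3
-1728 * (4 a)^3 = -1728 * (4*9)^3 mod 17 = 14
j = 14 * 3^(-1) mod 17 = 16

j = 16 (mod 17)


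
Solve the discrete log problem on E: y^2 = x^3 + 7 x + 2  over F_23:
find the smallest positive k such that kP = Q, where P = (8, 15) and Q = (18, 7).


Enumerate multiples of P until we hit Q = (18, 7):
  1P = (8, 15)
  2P = (13, 17)
  3P = (4, 5)
  4P = (0, 5)
  5P = (18, 7)
Match found at i = 5.

k = 5


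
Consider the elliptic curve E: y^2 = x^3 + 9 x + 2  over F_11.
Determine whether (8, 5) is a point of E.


Check whether y^2 = x^3 + 9 x + 2 (mod 11) for (x, y) = (8, 5).
LHS: y^2 = 5^2 mod 11 = 3
RHS: x^3 + 9 x + 2 = 8^3 + 9*8 + 2 mod 11 = 3
LHS = RHS

Yes, on the curve


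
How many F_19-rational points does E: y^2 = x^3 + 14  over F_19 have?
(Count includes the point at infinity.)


For each x in F_19, count y with y^2 = x^3 + 0 x + 14 mod 19:
  x = 5: RHS = 6, y in [5, 14]  -> 2 point(s)
  x = 10: RHS = 7, y in [8, 11]  -> 2 point(s)
  x = 13: RHS = 7, y in [8, 11]  -> 2 point(s)
  x = 15: RHS = 7, y in [8, 11]  -> 2 point(s)
  x = 16: RHS = 6, y in [5, 14]  -> 2 point(s)
  x = 17: RHS = 6, y in [5, 14]  -> 2 point(s)
Affine points: 12. Add the point at infinity: total = 13.

#E(F_19) = 13


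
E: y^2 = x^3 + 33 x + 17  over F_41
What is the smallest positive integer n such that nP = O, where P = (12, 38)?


Compute successive multiples of P until we hit O:
  1P = (12, 38)
  2P = (27, 38)
  3P = (2, 3)
  4P = (29, 5)
  5P = (32, 37)
  6P = (1, 25)
  7P = (5, 15)
  8P = (3, 15)
  ... (continuing to 44P)
  44P = O

ord(P) = 44


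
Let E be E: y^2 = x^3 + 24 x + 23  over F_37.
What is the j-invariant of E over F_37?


Delta = -16(4 a^3 + 27 b^2) mod 37 = 29
-1728 * (4 a)^3 = -1728 * (4*24)^3 mod 37 = 23
j = 23 * 29^(-1) mod 37 = 11

j = 11 (mod 37)


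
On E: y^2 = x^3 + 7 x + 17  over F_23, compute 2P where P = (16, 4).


Doubling: s = (3 x1^2 + a) / (2 y1)
s = (3*16^2 + 7) / (2*4) mod 23 = 2
x3 = s^2 - 2 x1 mod 23 = 2^2 - 2*16 = 18
y3 = s (x1 - x3) - y1 mod 23 = 2 * (16 - 18) - 4 = 15

2P = (18, 15)


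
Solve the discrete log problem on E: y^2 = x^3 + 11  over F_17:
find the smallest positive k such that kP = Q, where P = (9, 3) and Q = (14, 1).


Enumerate multiples of P until we hit Q = (14, 1):
  1P = (9, 3)
  2P = (3, 2)
  3P = (14, 16)
  4P = (13, 7)
  5P = (13, 10)
  6P = (14, 1)
Match found at i = 6.

k = 6


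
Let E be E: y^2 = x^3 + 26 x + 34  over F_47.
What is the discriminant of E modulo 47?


4 a^3 + 27 b^2 = 4*26^3 + 27*34^2 = 70304 + 31212 = 101516
Delta = -16 * (101516) = -1624256
Delta mod 47 = 17

Delta = 17 (mod 47)


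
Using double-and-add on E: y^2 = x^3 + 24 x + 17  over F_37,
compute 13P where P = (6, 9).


k = 13 = 1101_2 (binary, LSB first: 1011)
Double-and-add from P = (6, 9):
  bit 0 = 1: acc = O + (6, 9) = (6, 9)
  bit 1 = 0: acc unchanged = (6, 9)
  bit 2 = 1: acc = (6, 9) + (18, 19) = (25, 6)
  bit 3 = 1: acc = (25, 6) + (10, 31) = (13, 11)

13P = (13, 11)


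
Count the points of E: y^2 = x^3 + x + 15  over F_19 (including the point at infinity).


For each x in F_19, count y with y^2 = x^3 + 1 x + 15 mod 19:
  x = 1: RHS = 17, y in [6, 13]  -> 2 point(s)
  x = 2: RHS = 6, y in [5, 14]  -> 2 point(s)
  x = 3: RHS = 7, y in [8, 11]  -> 2 point(s)
  x = 4: RHS = 7, y in [8, 11]  -> 2 point(s)
  x = 6: RHS = 9, y in [3, 16]  -> 2 point(s)
  x = 7: RHS = 4, y in [2, 17]  -> 2 point(s)
  x = 12: RHS = 7, y in [8, 11]  -> 2 point(s)
  x = 15: RHS = 4, y in [2, 17]  -> 2 point(s)
  x = 16: RHS = 4, y in [2, 17]  -> 2 point(s)
  x = 17: RHS = 5, y in [9, 10]  -> 2 point(s)
Affine points: 20. Add the point at infinity: total = 21.

#E(F_19) = 21


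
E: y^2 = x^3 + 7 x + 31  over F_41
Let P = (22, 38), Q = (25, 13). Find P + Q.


P != Q, so use the chord formula.
s = (y2 - y1) / (x2 - x1) = (16) / (3) mod 41 = 19
x3 = s^2 - x1 - x2 mod 41 = 19^2 - 22 - 25 = 27
y3 = s (x1 - x3) - y1 mod 41 = 19 * (22 - 27) - 38 = 31

P + Q = (27, 31)


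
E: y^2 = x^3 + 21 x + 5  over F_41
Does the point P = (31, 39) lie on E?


Check whether y^2 = x^3 + 21 x + 5 (mod 41) for (x, y) = (31, 39).
LHS: y^2 = 39^2 mod 41 = 4
RHS: x^3 + 21 x + 5 = 31^3 + 21*31 + 5 mod 41 = 25
LHS != RHS

No, not on the curve


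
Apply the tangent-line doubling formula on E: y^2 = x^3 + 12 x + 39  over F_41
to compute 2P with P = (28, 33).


Doubling: s = (3 x1^2 + a) / (2 y1)
s = (3*28^2 + 12) / (2*33) mod 41 = 6
x3 = s^2 - 2 x1 mod 41 = 6^2 - 2*28 = 21
y3 = s (x1 - x3) - y1 mod 41 = 6 * (28 - 21) - 33 = 9

2P = (21, 9)


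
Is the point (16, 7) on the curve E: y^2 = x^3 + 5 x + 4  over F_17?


Check whether y^2 = x^3 + 5 x + 4 (mod 17) for (x, y) = (16, 7).
LHS: y^2 = 7^2 mod 17 = 15
RHS: x^3 + 5 x + 4 = 16^3 + 5*16 + 4 mod 17 = 15
LHS = RHS

Yes, on the curve


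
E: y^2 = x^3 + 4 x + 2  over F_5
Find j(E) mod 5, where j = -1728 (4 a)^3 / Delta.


Delta = -16(4 a^3 + 27 b^2) mod 5 = 1
-1728 * (4 a)^3 = -1728 * (4*4)^3 mod 5 = 2
j = 2 * 1^(-1) mod 5 = 2

j = 2 (mod 5)


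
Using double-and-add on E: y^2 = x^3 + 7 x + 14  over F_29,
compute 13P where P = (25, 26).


k = 13 = 1101_2 (binary, LSB first: 1011)
Double-and-add from P = (25, 26):
  bit 0 = 1: acc = O + (25, 26) = (25, 26)
  bit 1 = 0: acc unchanged = (25, 26)
  bit 2 = 1: acc = (25, 26) + (11, 1) = (28, 8)
  bit 3 = 1: acc = (28, 8) + (12, 17) = (25, 3)

13P = (25, 3)


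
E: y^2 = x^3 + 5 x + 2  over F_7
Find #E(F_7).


For each x in F_7, count y with y^2 = x^3 + 5 x + 2 mod 7:
  x = 0: RHS = 2, y in [3, 4]  -> 2 point(s)
  x = 1: RHS = 1, y in [1, 6]  -> 2 point(s)
  x = 3: RHS = 2, y in [3, 4]  -> 2 point(s)
  x = 4: RHS = 2, y in [3, 4]  -> 2 point(s)
Affine points: 8. Add the point at infinity: total = 9.

#E(F_7) = 9


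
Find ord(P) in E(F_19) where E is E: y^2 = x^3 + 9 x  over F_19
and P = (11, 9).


Compute successive multiples of P until we hit O:
  1P = (11, 9)
  2P = (4, 9)
  3P = (4, 10)
  4P = (11, 10)
  5P = O

ord(P) = 5


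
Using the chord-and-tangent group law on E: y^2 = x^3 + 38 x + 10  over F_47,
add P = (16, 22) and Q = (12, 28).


P != Q, so use the chord formula.
s = (y2 - y1) / (x2 - x1) = (6) / (43) mod 47 = 22
x3 = s^2 - x1 - x2 mod 47 = 22^2 - 16 - 12 = 33
y3 = s (x1 - x3) - y1 mod 47 = 22 * (16 - 33) - 22 = 27

P + Q = (33, 27)


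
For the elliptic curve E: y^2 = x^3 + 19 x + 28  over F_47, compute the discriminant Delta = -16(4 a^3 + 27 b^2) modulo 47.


4 a^3 + 27 b^2 = 4*19^3 + 27*28^2 = 27436 + 21168 = 48604
Delta = -16 * (48604) = -777664
Delta mod 47 = 45

Delta = 45 (mod 47)


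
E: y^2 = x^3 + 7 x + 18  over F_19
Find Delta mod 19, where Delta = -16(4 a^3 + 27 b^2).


4 a^3 + 27 b^2 = 4*7^3 + 27*18^2 = 1372 + 8748 = 10120
Delta = -16 * (10120) = -161920
Delta mod 19 = 17

Delta = 17 (mod 19)


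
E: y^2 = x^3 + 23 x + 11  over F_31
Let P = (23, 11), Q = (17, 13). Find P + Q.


P != Q, so use the chord formula.
s = (y2 - y1) / (x2 - x1) = (2) / (25) mod 31 = 10
x3 = s^2 - x1 - x2 mod 31 = 10^2 - 23 - 17 = 29
y3 = s (x1 - x3) - y1 mod 31 = 10 * (23 - 29) - 11 = 22

P + Q = (29, 22)


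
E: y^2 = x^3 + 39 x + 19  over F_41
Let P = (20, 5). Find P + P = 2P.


Doubling: s = (3 x1^2 + a) / (2 y1)
s = (3*20^2 + 39) / (2*5) mod 41 = 5
x3 = s^2 - 2 x1 mod 41 = 5^2 - 2*20 = 26
y3 = s (x1 - x3) - y1 mod 41 = 5 * (20 - 26) - 5 = 6

2P = (26, 6)


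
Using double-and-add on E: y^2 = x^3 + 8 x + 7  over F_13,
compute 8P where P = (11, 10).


k = 8 = 1000_2 (binary, LSB first: 0001)
Double-and-add from P = (11, 10):
  bit 0 = 0: acc unchanged = O
  bit 1 = 0: acc unchanged = O
  bit 2 = 0: acc unchanged = O
  bit 3 = 1: acc = O + (1, 4) = (1, 4)

8P = (1, 4)


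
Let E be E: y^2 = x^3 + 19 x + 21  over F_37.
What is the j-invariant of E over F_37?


Delta = -16(4 a^3 + 27 b^2) mod 37 = 30
-1728 * (4 a)^3 = -1728 * (4*19)^3 mod 37 = 14
j = 14 * 30^(-1) mod 37 = 35

j = 35 (mod 37)


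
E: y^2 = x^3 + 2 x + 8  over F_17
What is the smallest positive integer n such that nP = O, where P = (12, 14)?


Compute successive multiples of P until we hit O:
  1P = (12, 14)
  2P = (8, 14)
  3P = (14, 3)
  4P = (0, 5)
  5P = (13, 15)
  6P = (10, 5)
  7P = (11, 16)
  8P = (15, 9)
  ... (continuing to 21P)
  21P = O

ord(P) = 21


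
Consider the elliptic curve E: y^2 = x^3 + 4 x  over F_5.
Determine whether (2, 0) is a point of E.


Check whether y^2 = x^3 + 4 x + 0 (mod 5) for (x, y) = (2, 0).
LHS: y^2 = 0^2 mod 5 = 0
RHS: x^3 + 4 x + 0 = 2^3 + 4*2 + 0 mod 5 = 1
LHS != RHS

No, not on the curve


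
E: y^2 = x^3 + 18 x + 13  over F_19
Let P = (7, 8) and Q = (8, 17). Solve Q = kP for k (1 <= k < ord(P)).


Enumerate multiples of P until we hit Q = (8, 17):
  1P = (7, 8)
  2P = (9, 7)
  3P = (8, 2)
  4P = (2, 0)
  5P = (8, 17)
Match found at i = 5.

k = 5


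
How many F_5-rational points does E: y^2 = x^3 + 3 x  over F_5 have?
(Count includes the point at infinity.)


For each x in F_5, count y with y^2 = x^3 + 3 x + 0 mod 5:
  x = 0: RHS = 0, y in [0]  -> 1 point(s)
  x = 1: RHS = 4, y in [2, 3]  -> 2 point(s)
  x = 2: RHS = 4, y in [2, 3]  -> 2 point(s)
  x = 3: RHS = 1, y in [1, 4]  -> 2 point(s)
  x = 4: RHS = 1, y in [1, 4]  -> 2 point(s)
Affine points: 9. Add the point at infinity: total = 10.

#E(F_5) = 10


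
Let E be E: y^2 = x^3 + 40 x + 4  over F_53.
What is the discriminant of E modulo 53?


4 a^3 + 27 b^2 = 4*40^3 + 27*4^2 = 256000 + 432 = 256432
Delta = -16 * (256432) = -4102912
Delta mod 53 = 30

Delta = 30 (mod 53)


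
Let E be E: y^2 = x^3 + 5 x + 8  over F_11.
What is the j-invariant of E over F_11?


Delta = -16(4 a^3 + 27 b^2) mod 11 = 3
-1728 * (4 a)^3 = -1728 * (4*5)^3 mod 11 = 8
j = 8 * 3^(-1) mod 11 = 10

j = 10 (mod 11)


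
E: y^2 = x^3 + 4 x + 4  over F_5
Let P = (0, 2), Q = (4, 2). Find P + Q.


P != Q, so use the chord formula.
s = (y2 - y1) / (x2 - x1) = (0) / (4) mod 5 = 0
x3 = s^2 - x1 - x2 mod 5 = 0^2 - 0 - 4 = 1
y3 = s (x1 - x3) - y1 mod 5 = 0 * (0 - 1) - 2 = 3

P + Q = (1, 3)


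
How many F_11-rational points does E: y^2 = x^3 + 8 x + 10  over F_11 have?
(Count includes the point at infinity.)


For each x in F_11, count y with y^2 = x^3 + 8 x + 10 mod 11:
  x = 2: RHS = 1, y in [1, 10]  -> 2 point(s)
  x = 8: RHS = 3, y in [5, 6]  -> 2 point(s)
  x = 10: RHS = 1, y in [1, 10]  -> 2 point(s)
Affine points: 6. Add the point at infinity: total = 7.

#E(F_11) = 7


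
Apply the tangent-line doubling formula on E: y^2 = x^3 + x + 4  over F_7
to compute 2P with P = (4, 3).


Doubling: s = (3 x1^2 + a) / (2 y1)
s = (3*4^2 + 1) / (2*3) mod 7 = 0
x3 = s^2 - 2 x1 mod 7 = 0^2 - 2*4 = 6
y3 = s (x1 - x3) - y1 mod 7 = 0 * (4 - 6) - 3 = 4

2P = (6, 4)


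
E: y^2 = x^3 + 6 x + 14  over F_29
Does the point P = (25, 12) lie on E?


Check whether y^2 = x^3 + 6 x + 14 (mod 29) for (x, y) = (25, 12).
LHS: y^2 = 12^2 mod 29 = 28
RHS: x^3 + 6 x + 14 = 25^3 + 6*25 + 14 mod 29 = 13
LHS != RHS

No, not on the curve


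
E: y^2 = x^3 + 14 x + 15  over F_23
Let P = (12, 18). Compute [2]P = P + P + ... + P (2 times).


k = 2 = 10_2 (binary, LSB first: 01)
Double-and-add from P = (12, 18):
  bit 0 = 0: acc unchanged = O
  bit 1 = 1: acc = O + (12, 5) = (12, 5)

2P = (12, 5)


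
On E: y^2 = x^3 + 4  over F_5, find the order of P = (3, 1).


Compute successive multiples of P until we hit O:
  1P = (3, 1)
  2P = (0, 2)
  3P = (1, 0)
  4P = (0, 3)
  5P = (3, 4)
  6P = O

ord(P) = 6


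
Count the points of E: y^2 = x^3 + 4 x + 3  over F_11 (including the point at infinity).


For each x in F_11, count y with y^2 = x^3 + 4 x + 3 mod 11:
  x = 0: RHS = 3, y in [5, 6]  -> 2 point(s)
  x = 3: RHS = 9, y in [3, 8]  -> 2 point(s)
  x = 5: RHS = 5, y in [4, 7]  -> 2 point(s)
  x = 6: RHS = 1, y in [1, 10]  -> 2 point(s)
  x = 7: RHS = 0, y in [0]  -> 1 point(s)
  x = 9: RHS = 9, y in [3, 8]  -> 2 point(s)
  x = 10: RHS = 9, y in [3, 8]  -> 2 point(s)
Affine points: 13. Add the point at infinity: total = 14.

#E(F_11) = 14


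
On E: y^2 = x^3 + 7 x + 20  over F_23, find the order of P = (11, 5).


Compute successive multiples of P until we hit O:
  1P = (11, 5)
  2P = (13, 13)
  3P = (15, 2)
  4P = (22, 9)
  5P = (8, 17)
  6P = (20, 8)
  7P = (10, 3)
  8P = (6, 5)
  ... (continuing to 17P)
  17P = O

ord(P) = 17


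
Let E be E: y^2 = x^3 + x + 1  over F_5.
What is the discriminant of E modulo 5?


4 a^3 + 27 b^2 = 4*1^3 + 27*1^2 = 4 + 27 = 31
Delta = -16 * (31) = -496
Delta mod 5 = 4

Delta = 4 (mod 5)


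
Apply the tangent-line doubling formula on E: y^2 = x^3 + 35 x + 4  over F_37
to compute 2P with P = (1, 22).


Doubling: s = (3 x1^2 + a) / (2 y1)
s = (3*1^2 + 35) / (2*22) mod 37 = 16
x3 = s^2 - 2 x1 mod 37 = 16^2 - 2*1 = 32
y3 = s (x1 - x3) - y1 mod 37 = 16 * (1 - 32) - 22 = 0

2P = (32, 0)


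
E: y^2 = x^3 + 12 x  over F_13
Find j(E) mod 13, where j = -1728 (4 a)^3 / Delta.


Delta = -16(4 a^3 + 27 b^2) mod 13 = 12
-1728 * (4 a)^3 = -1728 * (4*12)^3 mod 13 = 1
j = 1 * 12^(-1) mod 13 = 12

j = 12 (mod 13)


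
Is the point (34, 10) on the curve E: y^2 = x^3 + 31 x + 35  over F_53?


Check whether y^2 = x^3 + 31 x + 35 (mod 53) for (x, y) = (34, 10).
LHS: y^2 = 10^2 mod 53 = 47
RHS: x^3 + 31 x + 35 = 34^3 + 31*34 + 35 mod 53 = 7
LHS != RHS

No, not on the curve


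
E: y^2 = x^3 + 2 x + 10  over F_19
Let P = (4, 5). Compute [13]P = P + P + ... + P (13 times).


k = 13 = 1101_2 (binary, LSB first: 1011)
Double-and-add from P = (4, 5):
  bit 0 = 1: acc = O + (4, 5) = (4, 5)
  bit 1 = 0: acc unchanged = (4, 5)
  bit 2 = 1: acc = (4, 5) + (8, 14) = (18, 11)
  bit 3 = 1: acc = (18, 11) + (10, 2) = (8, 5)

13P = (8, 5)


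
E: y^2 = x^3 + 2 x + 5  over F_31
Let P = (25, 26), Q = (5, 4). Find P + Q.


P != Q, so use the chord formula.
s = (y2 - y1) / (x2 - x1) = (9) / (11) mod 31 = 29
x3 = s^2 - x1 - x2 mod 31 = 29^2 - 25 - 5 = 5
y3 = s (x1 - x3) - y1 mod 31 = 29 * (25 - 5) - 26 = 27

P + Q = (5, 27)


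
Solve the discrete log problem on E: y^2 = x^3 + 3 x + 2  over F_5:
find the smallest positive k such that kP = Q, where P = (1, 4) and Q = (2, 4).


Enumerate multiples of P until we hit Q = (2, 4):
  1P = (1, 4)
  2P = (2, 4)
Match found at i = 2.

k = 2


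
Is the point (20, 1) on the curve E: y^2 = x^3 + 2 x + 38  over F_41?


Check whether y^2 = x^3 + 2 x + 38 (mod 41) for (x, y) = (20, 1).
LHS: y^2 = 1^2 mod 41 = 1
RHS: x^3 + 2 x + 38 = 20^3 + 2*20 + 38 mod 41 = 1
LHS = RHS

Yes, on the curve


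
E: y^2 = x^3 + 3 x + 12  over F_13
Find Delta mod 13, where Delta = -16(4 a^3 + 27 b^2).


4 a^3 + 27 b^2 = 4*3^3 + 27*12^2 = 108 + 3888 = 3996
Delta = -16 * (3996) = -63936
Delta mod 13 = 11

Delta = 11 (mod 13)


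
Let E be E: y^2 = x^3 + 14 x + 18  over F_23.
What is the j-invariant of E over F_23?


Delta = -16(4 a^3 + 27 b^2) mod 23 = 22
-1728 * (4 a)^3 = -1728 * (4*14)^3 mod 23 = 13
j = 13 * 22^(-1) mod 23 = 10

j = 10 (mod 23)


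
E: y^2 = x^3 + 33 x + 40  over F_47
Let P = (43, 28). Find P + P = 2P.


Doubling: s = (3 x1^2 + a) / (2 y1)
s = (3*43^2 + 33) / (2*28) mod 47 = 9
x3 = s^2 - 2 x1 mod 47 = 9^2 - 2*43 = 42
y3 = s (x1 - x3) - y1 mod 47 = 9 * (43 - 42) - 28 = 28

2P = (42, 28)


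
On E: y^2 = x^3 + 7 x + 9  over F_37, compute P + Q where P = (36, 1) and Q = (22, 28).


P != Q, so use the chord formula.
s = (y2 - y1) / (x2 - x1) = (27) / (23) mod 37 = 6
x3 = s^2 - x1 - x2 mod 37 = 6^2 - 36 - 22 = 15
y3 = s (x1 - x3) - y1 mod 37 = 6 * (36 - 15) - 1 = 14

P + Q = (15, 14)


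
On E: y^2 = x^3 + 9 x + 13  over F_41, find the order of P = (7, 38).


Compute successive multiples of P until we hit O:
  1P = (7, 38)
  2P = (6, 18)
  3P = (18, 29)
  4P = (37, 35)
  5P = (13, 20)
  6P = (30, 31)
  7P = (2, 30)
  8P = (28, 35)
  ... (continuing to 22P)
  22P = O

ord(P) = 22


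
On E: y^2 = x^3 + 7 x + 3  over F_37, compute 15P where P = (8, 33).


k = 15 = 1111_2 (binary, LSB first: 1111)
Double-and-add from P = (8, 33):
  bit 0 = 1: acc = O + (8, 33) = (8, 33)
  bit 1 = 1: acc = (8, 33) + (31, 35) = (32, 18)
  bit 2 = 1: acc = (32, 18) + (13, 21) = (28, 32)
  bit 3 = 1: acc = (28, 32) + (22, 1) = (25, 2)

15P = (25, 2)


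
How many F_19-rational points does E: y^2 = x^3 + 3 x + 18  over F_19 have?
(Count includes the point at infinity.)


For each x in F_19, count y with y^2 = x^3 + 3 x + 18 mod 19:
  x = 3: RHS = 16, y in [4, 15]  -> 2 point(s)
  x = 5: RHS = 6, y in [5, 14]  -> 2 point(s)
  x = 6: RHS = 5, y in [9, 10]  -> 2 point(s)
  x = 14: RHS = 11, y in [7, 12]  -> 2 point(s)
  x = 16: RHS = 1, y in [1, 18]  -> 2 point(s)
  x = 17: RHS = 4, y in [2, 17]  -> 2 point(s)
Affine points: 12. Add the point at infinity: total = 13.

#E(F_19) = 13


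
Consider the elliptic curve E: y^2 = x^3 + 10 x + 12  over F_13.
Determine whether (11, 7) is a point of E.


Check whether y^2 = x^3 + 10 x + 12 (mod 13) for (x, y) = (11, 7).
LHS: y^2 = 7^2 mod 13 = 10
RHS: x^3 + 10 x + 12 = 11^3 + 10*11 + 12 mod 13 = 10
LHS = RHS

Yes, on the curve


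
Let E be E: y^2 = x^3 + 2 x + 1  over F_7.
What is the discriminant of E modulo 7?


4 a^3 + 27 b^2 = 4*2^3 + 27*1^2 = 32 + 27 = 59
Delta = -16 * (59) = -944
Delta mod 7 = 1

Delta = 1 (mod 7)


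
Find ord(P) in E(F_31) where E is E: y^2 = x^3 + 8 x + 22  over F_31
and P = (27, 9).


Compute successive multiples of P until we hit O:
  1P = (27, 9)
  2P = (15, 18)
  3P = (7, 7)
  4P = (6, 21)
  5P = (23, 2)
  6P = (17, 24)
  7P = (28, 8)
  8P = (8, 3)
  ... (continuing to 22P)
  22P = O

ord(P) = 22


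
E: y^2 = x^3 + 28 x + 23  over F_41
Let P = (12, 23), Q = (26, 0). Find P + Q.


P != Q, so use the chord formula.
s = (y2 - y1) / (x2 - x1) = (18) / (14) mod 41 = 13
x3 = s^2 - x1 - x2 mod 41 = 13^2 - 12 - 26 = 8
y3 = s (x1 - x3) - y1 mod 41 = 13 * (12 - 8) - 23 = 29

P + Q = (8, 29)


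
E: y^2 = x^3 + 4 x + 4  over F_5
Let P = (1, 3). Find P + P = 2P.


Doubling: s = (3 x1^2 + a) / (2 y1)
s = (3*1^2 + 4) / (2*3) mod 5 = 2
x3 = s^2 - 2 x1 mod 5 = 2^2 - 2*1 = 2
y3 = s (x1 - x3) - y1 mod 5 = 2 * (1 - 2) - 3 = 0

2P = (2, 0)


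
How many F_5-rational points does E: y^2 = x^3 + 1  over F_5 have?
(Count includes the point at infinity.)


For each x in F_5, count y with y^2 = x^3 + 0 x + 1 mod 5:
  x = 0: RHS = 1, y in [1, 4]  -> 2 point(s)
  x = 2: RHS = 4, y in [2, 3]  -> 2 point(s)
  x = 4: RHS = 0, y in [0]  -> 1 point(s)
Affine points: 5. Add the point at infinity: total = 6.

#E(F_5) = 6


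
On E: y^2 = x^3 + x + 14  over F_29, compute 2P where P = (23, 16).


k = 2 = 10_2 (binary, LSB first: 01)
Double-and-add from P = (23, 16):
  bit 0 = 0: acc unchanged = O
  bit 1 = 1: acc = O + (11, 14) = (11, 14)

2P = (11, 14)


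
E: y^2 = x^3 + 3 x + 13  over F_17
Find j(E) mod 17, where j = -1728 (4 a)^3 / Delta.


Delta = -16(4 a^3 + 27 b^2) mod 17 = 13
-1728 * (4 a)^3 = -1728 * (4*3)^3 mod 17 = 15
j = 15 * 13^(-1) mod 17 = 9

j = 9 (mod 17)


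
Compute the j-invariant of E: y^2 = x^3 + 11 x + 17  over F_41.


Delta = -16(4 a^3 + 27 b^2) mod 41 = 11
-1728 * (4 a)^3 = -1728 * (4*11)^3 mod 41 = 2
j = 2 * 11^(-1) mod 41 = 30

j = 30 (mod 41)


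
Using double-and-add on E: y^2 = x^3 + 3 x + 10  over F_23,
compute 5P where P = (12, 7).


k = 5 = 101_2 (binary, LSB first: 101)
Double-and-add from P = (12, 7):
  bit 0 = 1: acc = O + (12, 7) = (12, 7)
  bit 1 = 0: acc unchanged = (12, 7)
  bit 2 = 1: acc = (12, 7) + (15, 7) = (19, 16)

5P = (19, 16)


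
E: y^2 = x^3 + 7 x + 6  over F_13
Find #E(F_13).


For each x in F_13, count y with y^2 = x^3 + 7 x + 6 mod 13:
  x = 1: RHS = 1, y in [1, 12]  -> 2 point(s)
  x = 5: RHS = 10, y in [6, 7]  -> 2 point(s)
  x = 6: RHS = 4, y in [2, 11]  -> 2 point(s)
  x = 10: RHS = 10, y in [6, 7]  -> 2 point(s)
  x = 11: RHS = 10, y in [6, 7]  -> 2 point(s)
Affine points: 10. Add the point at infinity: total = 11.

#E(F_13) = 11


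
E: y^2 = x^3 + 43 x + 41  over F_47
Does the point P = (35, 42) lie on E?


Check whether y^2 = x^3 + 43 x + 41 (mod 47) for (x, y) = (35, 42).
LHS: y^2 = 42^2 mod 47 = 25
RHS: x^3 + 43 x + 41 = 35^3 + 43*35 + 41 mod 47 = 6
LHS != RHS

No, not on the curve


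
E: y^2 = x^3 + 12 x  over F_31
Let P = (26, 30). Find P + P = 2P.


Doubling: s = (3 x1^2 + a) / (2 y1)
s = (3*26^2 + 12) / (2*30) mod 31 = 3
x3 = s^2 - 2 x1 mod 31 = 3^2 - 2*26 = 19
y3 = s (x1 - x3) - y1 mod 31 = 3 * (26 - 19) - 30 = 22

2P = (19, 22)


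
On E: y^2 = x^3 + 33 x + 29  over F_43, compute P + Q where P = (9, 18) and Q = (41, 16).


P != Q, so use the chord formula.
s = (y2 - y1) / (x2 - x1) = (41) / (32) mod 43 = 8
x3 = s^2 - x1 - x2 mod 43 = 8^2 - 9 - 41 = 14
y3 = s (x1 - x3) - y1 mod 43 = 8 * (9 - 14) - 18 = 28

P + Q = (14, 28)
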